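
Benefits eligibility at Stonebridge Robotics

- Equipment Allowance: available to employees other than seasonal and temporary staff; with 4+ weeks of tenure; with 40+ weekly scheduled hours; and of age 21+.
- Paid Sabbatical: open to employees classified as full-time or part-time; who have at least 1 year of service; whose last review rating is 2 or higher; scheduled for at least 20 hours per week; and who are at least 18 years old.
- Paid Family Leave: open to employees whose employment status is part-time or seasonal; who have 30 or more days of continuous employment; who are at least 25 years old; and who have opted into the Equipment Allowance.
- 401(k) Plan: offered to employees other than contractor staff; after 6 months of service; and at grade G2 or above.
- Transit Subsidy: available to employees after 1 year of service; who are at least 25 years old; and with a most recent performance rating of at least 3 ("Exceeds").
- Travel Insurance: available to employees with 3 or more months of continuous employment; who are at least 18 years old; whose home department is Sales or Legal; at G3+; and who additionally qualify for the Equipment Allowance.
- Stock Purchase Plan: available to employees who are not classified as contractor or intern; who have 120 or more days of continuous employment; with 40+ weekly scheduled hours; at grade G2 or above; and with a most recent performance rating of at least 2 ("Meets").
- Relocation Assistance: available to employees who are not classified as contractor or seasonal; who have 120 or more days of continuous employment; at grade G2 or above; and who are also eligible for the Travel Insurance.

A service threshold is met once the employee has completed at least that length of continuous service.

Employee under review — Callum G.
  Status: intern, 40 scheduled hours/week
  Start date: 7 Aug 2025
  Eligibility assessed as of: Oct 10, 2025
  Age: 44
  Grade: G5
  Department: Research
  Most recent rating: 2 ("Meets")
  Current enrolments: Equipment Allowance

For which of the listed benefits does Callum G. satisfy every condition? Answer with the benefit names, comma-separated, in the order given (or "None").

Service from 7 Aug 2025 to Oct 10, 2025: 64 days.
Equipment Allowance — status intern ✓ (not excluded); service 64 days ≥ 4 weeks (≈28 days) ✓; 40 hrs/wk ≥ 40 ✓; age 44 ≥ 21 ✓ → eligible.
Paid Sabbatical — status intern ✗ (requires full-time or part-time) → not eligible.
Paid Family Leave — status intern ✗ (requires part-time or seasonal) → not eligible.
401(k) Plan — status intern ✓ (not excluded); service 64 days < 6 months (≈180 days) ✗ → not eligible.
Transit Subsidy — service 64 days < 1 year (≈365 days) ✗ → not eligible.
Travel Insurance — service 64 days < 3 months (≈90 days) ✗ → not eligible.
Stock Purchase Plan — status intern ✗ (excluded) → not eligible.
Relocation Assistance — status intern ✓ (not excluded); service 64 days < 120 days ✗ → not eligible.

Equipment Allowance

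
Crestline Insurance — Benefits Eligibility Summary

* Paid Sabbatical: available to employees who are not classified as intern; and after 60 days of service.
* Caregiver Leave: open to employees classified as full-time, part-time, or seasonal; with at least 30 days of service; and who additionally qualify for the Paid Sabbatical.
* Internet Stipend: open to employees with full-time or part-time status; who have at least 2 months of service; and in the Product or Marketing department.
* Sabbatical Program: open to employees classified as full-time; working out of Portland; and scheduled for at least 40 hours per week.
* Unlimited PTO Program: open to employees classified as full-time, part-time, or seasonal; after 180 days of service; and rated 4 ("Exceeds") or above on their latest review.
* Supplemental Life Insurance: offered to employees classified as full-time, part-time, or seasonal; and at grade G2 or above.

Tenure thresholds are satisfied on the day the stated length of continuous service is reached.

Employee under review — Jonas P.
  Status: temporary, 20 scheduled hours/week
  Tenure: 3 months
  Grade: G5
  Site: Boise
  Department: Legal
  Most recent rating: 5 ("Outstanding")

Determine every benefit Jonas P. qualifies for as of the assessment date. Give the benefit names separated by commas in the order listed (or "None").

Paid Sabbatical

Paid Sabbatical — status temporary ✓ (not excluded); service 3 months ≥ 60 days ✓ → eligible.
Caregiver Leave — status temporary ✗ (requires full-time, part-time, or seasonal) → not eligible.
Internet Stipend — status temporary ✗ (requires full-time or part-time) → not eligible.
Sabbatical Program — status temporary ✗ (requires full-time) → not eligible.
Unlimited PTO Program — status temporary ✗ (requires full-time, part-time, or seasonal) → not eligible.
Supplemental Life Insurance — status temporary ✗ (requires full-time, part-time, or seasonal) → not eligible.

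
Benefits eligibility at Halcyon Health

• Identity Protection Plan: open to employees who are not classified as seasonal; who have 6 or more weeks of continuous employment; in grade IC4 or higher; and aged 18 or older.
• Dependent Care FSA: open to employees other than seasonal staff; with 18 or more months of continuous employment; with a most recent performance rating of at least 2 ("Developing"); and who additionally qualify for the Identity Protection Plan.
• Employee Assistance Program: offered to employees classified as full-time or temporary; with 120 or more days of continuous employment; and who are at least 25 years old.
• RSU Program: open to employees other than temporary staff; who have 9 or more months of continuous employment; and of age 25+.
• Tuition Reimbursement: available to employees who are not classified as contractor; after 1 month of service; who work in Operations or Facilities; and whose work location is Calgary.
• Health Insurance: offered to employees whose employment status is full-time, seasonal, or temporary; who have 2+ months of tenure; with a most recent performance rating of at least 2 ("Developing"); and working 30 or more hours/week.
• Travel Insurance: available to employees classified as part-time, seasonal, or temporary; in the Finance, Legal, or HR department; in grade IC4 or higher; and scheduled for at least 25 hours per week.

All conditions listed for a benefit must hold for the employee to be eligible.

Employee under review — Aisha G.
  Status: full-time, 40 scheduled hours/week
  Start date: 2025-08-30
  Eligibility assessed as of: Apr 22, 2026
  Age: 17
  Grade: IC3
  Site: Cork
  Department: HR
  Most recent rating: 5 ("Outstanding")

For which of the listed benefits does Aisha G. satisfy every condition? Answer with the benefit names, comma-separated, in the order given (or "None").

Health Insurance

Service from 2025-08-30 to Apr 22, 2026: 235 days.
Identity Protection Plan — status full-time ✓ (not excluded); service 235 days ≥ 6 weeks (≈42 days) ✓; grade IC3 < IC4 ✗ → not eligible.
Dependent Care FSA — status full-time ✓ (not excluded); service 235 days < 18 months (≈540 days) ✗ → not eligible.
Employee Assistance Program — status full-time ✓; service 235 days ≥ 120 days ✓; age 17 < 25 ✗ → not eligible.
RSU Program — status full-time ✓ (not excluded); service 235 days < 9 months (≈270 days) ✗ → not eligible.
Tuition Reimbursement — status full-time ✓ (not excluded); service 235 days ≥ 1 month (≈30 days) ✓; dept HR ✗ → not eligible.
Health Insurance — status full-time ✓; service 235 days ≥ 2 months (≈60 days) ✓; rating 5 ≥ 2 ✓; 40 hrs/wk ≥ 30 ✓ → eligible.
Travel Insurance — status full-time ✗ (requires part-time, seasonal, or temporary) → not eligible.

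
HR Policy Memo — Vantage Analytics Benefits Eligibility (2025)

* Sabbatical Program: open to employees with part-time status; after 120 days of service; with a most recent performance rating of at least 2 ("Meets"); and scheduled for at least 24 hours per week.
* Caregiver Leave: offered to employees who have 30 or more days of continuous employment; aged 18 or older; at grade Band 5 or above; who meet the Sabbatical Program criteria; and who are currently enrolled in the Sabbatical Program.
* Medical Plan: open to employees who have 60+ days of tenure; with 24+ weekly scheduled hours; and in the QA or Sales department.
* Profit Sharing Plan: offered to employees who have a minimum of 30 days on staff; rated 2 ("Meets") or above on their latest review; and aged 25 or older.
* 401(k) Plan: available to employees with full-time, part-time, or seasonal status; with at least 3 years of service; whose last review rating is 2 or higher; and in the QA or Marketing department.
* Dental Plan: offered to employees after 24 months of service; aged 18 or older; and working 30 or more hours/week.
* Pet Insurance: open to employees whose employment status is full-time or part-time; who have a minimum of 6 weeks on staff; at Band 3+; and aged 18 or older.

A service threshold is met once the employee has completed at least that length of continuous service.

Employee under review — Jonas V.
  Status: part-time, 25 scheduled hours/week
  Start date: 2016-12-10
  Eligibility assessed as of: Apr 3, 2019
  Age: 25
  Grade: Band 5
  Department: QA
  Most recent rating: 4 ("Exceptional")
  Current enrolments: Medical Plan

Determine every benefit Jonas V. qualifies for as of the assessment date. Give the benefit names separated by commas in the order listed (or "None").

Service from 2016-12-10 to Apr 3, 2019: 844 days.
Sabbatical Program — status part-time ✓; service 844 days ≥ 120 days ✓; rating 4 ≥ 2 ✓; 25 hrs/wk ≥ 24 ✓ → eligible.
Caregiver Leave — service 844 days ≥ 30 days ✓; age 25 ≥ 18 ✓; grade Band 5 ≥ Band 5 ✓; eligible for Sabbatical Program ✓; not enrolled in Sabbatical Program ✗ → not eligible.
Medical Plan — service 844 days ≥ 60 days ✓; 25 hrs/wk ≥ 24 ✓; dept QA ✓ → eligible.
Profit Sharing Plan — service 844 days ≥ 30 days ✓; rating 4 ≥ 2 ✓; age 25 ≥ 25 ✓ → eligible.
401(k) Plan — status part-time ✓; service 844 days < 3 years (≈1095 days) ✗ → not eligible.
Dental Plan — service 844 days ≥ 24 months (≈720 days) ✓; age 25 ≥ 18 ✓; 25 hrs/wk < 30 ✗ → not eligible.
Pet Insurance — status part-time ✓; service 844 days ≥ 6 weeks (≈42 days) ✓; grade Band 5 ≥ Band 3 ✓; age 25 ≥ 18 ✓ → eligible.

Sabbatical Program, Medical Plan, Profit Sharing Plan, Pet Insurance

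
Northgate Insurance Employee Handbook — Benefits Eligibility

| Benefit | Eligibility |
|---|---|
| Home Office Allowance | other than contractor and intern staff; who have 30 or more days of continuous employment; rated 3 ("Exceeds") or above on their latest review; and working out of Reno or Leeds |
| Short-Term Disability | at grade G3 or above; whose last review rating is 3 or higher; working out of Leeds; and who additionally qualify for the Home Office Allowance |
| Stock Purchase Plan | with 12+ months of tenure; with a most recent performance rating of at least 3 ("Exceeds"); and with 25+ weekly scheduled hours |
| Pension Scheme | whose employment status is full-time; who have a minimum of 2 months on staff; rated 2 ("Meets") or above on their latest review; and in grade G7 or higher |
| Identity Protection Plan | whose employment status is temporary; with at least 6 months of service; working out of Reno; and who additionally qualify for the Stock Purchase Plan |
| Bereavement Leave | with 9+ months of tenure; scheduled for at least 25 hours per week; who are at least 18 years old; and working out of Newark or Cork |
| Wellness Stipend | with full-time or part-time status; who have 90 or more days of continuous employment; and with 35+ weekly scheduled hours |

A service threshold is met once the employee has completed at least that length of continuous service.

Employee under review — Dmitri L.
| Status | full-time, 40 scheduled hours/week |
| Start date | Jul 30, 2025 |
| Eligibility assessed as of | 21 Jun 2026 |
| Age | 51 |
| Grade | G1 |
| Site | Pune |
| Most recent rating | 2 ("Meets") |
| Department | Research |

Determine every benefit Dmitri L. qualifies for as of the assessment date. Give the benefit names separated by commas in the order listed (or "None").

Wellness Stipend

Service from Jul 30, 2025 to 21 Jun 2026: 326 days.
Home Office Allowance — status full-time ✓ (not excluded); service 326 days ≥ 30 days ✓; rating 2 < 3 ✗ → not eligible.
Short-Term Disability — grade G1 < G3 ✗ → not eligible.
Stock Purchase Plan — service 326 days < 12 months (≈360 days) ✗ → not eligible.
Pension Scheme — status full-time ✓; service 326 days ≥ 2 months (≈60 days) ✓; rating 2 ≥ 2 ✓; grade G1 < G7 ✗ → not eligible.
Identity Protection Plan — status full-time ✗ (requires temporary) → not eligible.
Bereavement Leave — service 326 days ≥ 9 months (≈270 days) ✓; 40 hrs/wk ≥ 25 ✓; age 51 ≥ 18 ✓; site Pune ✗ (not Newark or Cork) → not eligible.
Wellness Stipend — status full-time ✓; service 326 days ≥ 90 days ✓; 40 hrs/wk ≥ 35 ✓ → eligible.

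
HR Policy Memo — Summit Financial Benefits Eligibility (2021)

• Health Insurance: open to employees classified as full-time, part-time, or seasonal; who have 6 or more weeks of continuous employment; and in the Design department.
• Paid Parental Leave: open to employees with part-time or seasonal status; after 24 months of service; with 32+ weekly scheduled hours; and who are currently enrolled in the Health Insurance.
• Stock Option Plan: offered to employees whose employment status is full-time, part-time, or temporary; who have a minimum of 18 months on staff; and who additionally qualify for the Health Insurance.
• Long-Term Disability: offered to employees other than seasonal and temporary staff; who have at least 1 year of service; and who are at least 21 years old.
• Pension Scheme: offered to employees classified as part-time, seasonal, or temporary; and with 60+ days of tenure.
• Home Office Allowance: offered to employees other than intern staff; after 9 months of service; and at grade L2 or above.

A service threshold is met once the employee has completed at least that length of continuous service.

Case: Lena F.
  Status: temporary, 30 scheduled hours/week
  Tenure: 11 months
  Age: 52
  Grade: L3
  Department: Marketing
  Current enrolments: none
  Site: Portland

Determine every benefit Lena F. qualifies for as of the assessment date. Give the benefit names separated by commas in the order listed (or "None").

Health Insurance — status temporary ✗ (requires full-time, part-time, or seasonal) → not eligible.
Paid Parental Leave — status temporary ✗ (requires part-time or seasonal) → not eligible.
Stock Option Plan — status temporary ✓; service 11 months < 18 months ✗ → not eligible.
Long-Term Disability — status temporary ✗ (excluded) → not eligible.
Pension Scheme — status temporary ✓; service 11 months ≥ 60 days ✓ → eligible.
Home Office Allowance — status temporary ✓ (not excluded); service 11 months ≥ 9 months ✓; grade L3 ≥ L2 ✓ → eligible.

Pension Scheme, Home Office Allowance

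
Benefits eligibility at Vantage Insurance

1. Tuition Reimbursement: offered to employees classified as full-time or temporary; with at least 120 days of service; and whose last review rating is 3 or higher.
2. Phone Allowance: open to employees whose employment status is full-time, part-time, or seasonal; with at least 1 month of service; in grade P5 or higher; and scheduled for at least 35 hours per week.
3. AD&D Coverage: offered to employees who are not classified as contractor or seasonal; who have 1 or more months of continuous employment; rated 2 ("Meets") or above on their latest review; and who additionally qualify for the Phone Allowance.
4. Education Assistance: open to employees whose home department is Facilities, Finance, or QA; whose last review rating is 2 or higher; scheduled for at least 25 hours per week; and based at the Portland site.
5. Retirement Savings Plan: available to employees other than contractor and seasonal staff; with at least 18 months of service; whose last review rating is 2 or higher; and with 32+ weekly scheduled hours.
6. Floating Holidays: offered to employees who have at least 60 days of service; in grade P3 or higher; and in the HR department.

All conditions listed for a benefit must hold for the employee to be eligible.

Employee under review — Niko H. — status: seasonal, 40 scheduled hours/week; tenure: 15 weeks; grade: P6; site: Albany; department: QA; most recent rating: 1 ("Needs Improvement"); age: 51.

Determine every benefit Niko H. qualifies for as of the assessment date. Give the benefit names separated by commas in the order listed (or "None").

Tuition Reimbursement — status seasonal ✗ (requires full-time or temporary) → not eligible.
Phone Allowance — status seasonal ✓; service 15 weeks ≥ 1 month (≈30 days) ✓; grade P6 ≥ P5 ✓; 40 hrs/wk ≥ 35 ✓ → eligible.
AD&D Coverage — status seasonal ✗ (excluded) → not eligible.
Education Assistance — dept QA ✓; rating 1 < 2 ✗ → not eligible.
Retirement Savings Plan — status seasonal ✗ (excluded) → not eligible.
Floating Holidays — service 15 weeks ≥ 60 days ✓; grade P6 ≥ P3 ✓; dept QA ✗ → not eligible.

Phone Allowance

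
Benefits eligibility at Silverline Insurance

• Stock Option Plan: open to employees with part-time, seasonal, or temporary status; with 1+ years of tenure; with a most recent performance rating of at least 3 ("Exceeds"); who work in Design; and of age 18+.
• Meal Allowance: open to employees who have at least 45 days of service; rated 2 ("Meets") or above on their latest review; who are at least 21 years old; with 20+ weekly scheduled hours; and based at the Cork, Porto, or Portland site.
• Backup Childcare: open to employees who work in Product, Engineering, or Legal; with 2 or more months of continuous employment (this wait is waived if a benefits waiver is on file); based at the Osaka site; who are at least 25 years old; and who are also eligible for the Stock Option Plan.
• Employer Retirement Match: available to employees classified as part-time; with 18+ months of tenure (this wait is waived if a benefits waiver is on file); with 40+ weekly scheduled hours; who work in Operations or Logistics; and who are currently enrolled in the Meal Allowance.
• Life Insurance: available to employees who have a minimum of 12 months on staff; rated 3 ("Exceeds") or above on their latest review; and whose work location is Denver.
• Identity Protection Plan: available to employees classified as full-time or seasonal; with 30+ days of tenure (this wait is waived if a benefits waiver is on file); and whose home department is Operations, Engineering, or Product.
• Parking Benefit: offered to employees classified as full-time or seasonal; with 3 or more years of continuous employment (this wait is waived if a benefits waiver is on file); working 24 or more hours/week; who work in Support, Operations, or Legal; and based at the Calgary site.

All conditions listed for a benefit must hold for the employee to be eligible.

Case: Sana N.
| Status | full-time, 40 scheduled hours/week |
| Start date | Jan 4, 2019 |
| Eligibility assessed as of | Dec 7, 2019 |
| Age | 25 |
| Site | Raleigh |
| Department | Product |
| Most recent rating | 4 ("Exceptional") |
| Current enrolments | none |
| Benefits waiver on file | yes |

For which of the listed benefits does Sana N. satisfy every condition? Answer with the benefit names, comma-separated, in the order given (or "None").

Identity Protection Plan

Service from Jan 4, 2019 to Dec 7, 2019: 337 days.
Stock Option Plan — status full-time ✗ (requires part-time, seasonal, or temporary) → not eligible.
Meal Allowance — service 337 days ≥ 45 days ✓; rating 4 ≥ 2 ✓; age 25 ≥ 21 ✓; 40 hrs/wk ≥ 20 ✓; site Raleigh ✗ (not Cork, Porto, or Portland) → not eligible.
Backup Childcare — dept Product ✓; benefits waiver on file ✓; site Raleigh ✗ (not Osaka) → not eligible.
Employer Retirement Match — status full-time ✗ (requires part-time) → not eligible.
Life Insurance — service 337 days < 12 months (≈360 days) ✗ → not eligible.
Identity Protection Plan — status full-time ✓; benefits waiver on file ✓; dept Product ✓ → eligible.
Parking Benefit — status full-time ✓; benefits waiver on file ✓; 40 hrs/wk ≥ 24 ✓; dept Product ✗ → not eligible.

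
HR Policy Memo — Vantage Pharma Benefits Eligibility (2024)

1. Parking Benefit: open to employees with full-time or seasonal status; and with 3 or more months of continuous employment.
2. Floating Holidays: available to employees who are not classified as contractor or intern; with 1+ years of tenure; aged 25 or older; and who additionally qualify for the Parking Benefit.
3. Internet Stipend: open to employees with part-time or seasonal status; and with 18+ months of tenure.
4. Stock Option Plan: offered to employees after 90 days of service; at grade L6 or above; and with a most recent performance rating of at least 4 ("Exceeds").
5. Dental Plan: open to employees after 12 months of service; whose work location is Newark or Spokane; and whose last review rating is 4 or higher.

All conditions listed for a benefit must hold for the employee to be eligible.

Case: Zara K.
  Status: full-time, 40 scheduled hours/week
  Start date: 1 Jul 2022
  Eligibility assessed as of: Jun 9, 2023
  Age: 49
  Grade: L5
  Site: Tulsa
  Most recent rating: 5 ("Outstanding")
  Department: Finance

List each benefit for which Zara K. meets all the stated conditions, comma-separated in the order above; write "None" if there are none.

Service from 1 Jul 2022 to Jun 9, 2023: 343 days.
Parking Benefit — status full-time ✓; service 343 days ≥ 3 months (≈90 days) ✓ → eligible.
Floating Holidays — status full-time ✓ (not excluded); service 343 days < 1 year (≈365 days) ✗ → not eligible.
Internet Stipend — status full-time ✗ (requires part-time or seasonal) → not eligible.
Stock Option Plan — service 343 days ≥ 90 days ✓; grade L5 < L6 ✗ → not eligible.
Dental Plan — service 343 days < 12 months (≈360 days) ✗ → not eligible.

Parking Benefit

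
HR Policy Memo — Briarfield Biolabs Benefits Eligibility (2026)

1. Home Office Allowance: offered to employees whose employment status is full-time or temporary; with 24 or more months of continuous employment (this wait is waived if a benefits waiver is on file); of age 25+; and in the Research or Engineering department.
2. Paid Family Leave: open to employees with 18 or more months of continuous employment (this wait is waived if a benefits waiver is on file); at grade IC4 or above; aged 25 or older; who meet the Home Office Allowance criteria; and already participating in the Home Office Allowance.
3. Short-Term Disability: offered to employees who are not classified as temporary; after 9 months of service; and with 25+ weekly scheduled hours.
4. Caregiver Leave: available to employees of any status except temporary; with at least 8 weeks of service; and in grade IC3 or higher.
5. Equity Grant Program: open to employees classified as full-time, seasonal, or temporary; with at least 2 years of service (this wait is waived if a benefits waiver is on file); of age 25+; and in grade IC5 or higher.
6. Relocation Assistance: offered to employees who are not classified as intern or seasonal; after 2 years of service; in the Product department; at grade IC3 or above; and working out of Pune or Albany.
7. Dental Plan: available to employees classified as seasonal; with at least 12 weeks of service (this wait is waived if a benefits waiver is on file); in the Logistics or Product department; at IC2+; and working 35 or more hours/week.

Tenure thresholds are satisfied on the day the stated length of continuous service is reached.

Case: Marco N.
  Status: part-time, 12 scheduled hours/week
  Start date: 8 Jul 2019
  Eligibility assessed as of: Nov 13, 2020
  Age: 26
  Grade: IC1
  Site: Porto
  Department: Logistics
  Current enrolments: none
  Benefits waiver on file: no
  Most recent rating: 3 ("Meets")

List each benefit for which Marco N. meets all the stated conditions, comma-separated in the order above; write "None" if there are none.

Service from 8 Jul 2019 to Nov 13, 2020: 494 days.
Home Office Allowance — status part-time ✗ (requires full-time or temporary) → not eligible.
Paid Family Leave — no waiver, service 494 days < 18 months (≈540 days) ✗ → not eligible.
Short-Term Disability — status part-time ✓ (not excluded); service 494 days ≥ 9 months (≈270 days) ✓; 12 hrs/wk < 25 ✗ → not eligible.
Caregiver Leave — status part-time ✓ (not excluded); service 494 days ≥ 8 weeks (≈56 days) ✓; grade IC1 < IC3 ✗ → not eligible.
Equity Grant Program — status part-time ✗ (requires full-time, seasonal, or temporary) → not eligible.
Relocation Assistance — status part-time ✓ (not excluded); service 494 days < 2 years (≈730 days) ✗ → not eligible.
Dental Plan — status part-time ✗ (requires seasonal) → not eligible.

None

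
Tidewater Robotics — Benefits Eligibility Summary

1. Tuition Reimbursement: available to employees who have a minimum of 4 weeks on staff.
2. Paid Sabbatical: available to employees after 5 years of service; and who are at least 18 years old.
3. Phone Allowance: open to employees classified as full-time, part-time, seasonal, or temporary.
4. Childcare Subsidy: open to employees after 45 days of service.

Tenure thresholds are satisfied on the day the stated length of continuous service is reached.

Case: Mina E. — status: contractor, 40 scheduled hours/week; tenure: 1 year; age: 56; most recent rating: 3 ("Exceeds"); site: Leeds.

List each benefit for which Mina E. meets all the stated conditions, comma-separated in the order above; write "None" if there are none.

Tuition Reimbursement — service 1 year ≥ 4 weeks (≈28 days) ✓ → eligible.
Paid Sabbatical — service 1 year < 5 years ✗ → not eligible.
Phone Allowance — status contractor ✗ (requires full-time, part-time, seasonal, or temporary) → not eligible.
Childcare Subsidy — service 1 year ≥ 45 days ✓ → eligible.

Tuition Reimbursement, Childcare Subsidy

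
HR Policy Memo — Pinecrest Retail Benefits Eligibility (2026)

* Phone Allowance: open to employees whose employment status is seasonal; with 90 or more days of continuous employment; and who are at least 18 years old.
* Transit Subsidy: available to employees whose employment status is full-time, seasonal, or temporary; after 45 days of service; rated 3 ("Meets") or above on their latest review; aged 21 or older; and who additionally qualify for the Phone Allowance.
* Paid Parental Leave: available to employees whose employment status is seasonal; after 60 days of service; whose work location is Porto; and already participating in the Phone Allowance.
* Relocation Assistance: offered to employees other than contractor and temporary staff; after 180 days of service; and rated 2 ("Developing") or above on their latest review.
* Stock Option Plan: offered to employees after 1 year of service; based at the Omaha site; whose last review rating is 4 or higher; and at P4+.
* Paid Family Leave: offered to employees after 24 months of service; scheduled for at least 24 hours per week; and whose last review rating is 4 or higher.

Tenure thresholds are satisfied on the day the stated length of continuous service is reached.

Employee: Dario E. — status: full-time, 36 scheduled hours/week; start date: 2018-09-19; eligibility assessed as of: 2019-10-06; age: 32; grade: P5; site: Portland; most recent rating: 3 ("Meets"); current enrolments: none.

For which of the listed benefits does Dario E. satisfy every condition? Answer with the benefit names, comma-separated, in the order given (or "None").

Relocation Assistance

Service from 2018-09-19 to 2019-10-06: 382 days.
Phone Allowance — status full-time ✗ (requires seasonal) → not eligible.
Transit Subsidy — status full-time ✓; service 382 days ≥ 45 days ✓; rating 3 ≥ 3 ✓; age 32 ≥ 21 ✓; not eligible for Phone Allowance ✗ → not eligible.
Paid Parental Leave — status full-time ✗ (requires seasonal) → not eligible.
Relocation Assistance — status full-time ✓ (not excluded); service 382 days ≥ 180 days ✓; rating 3 ≥ 2 ✓ → eligible.
Stock Option Plan — service 382 days ≥ 1 year (≈365 days) ✓; site Portland ✗ (not Omaha) → not eligible.
Paid Family Leave — service 382 days < 24 months (≈720 days) ✗ → not eligible.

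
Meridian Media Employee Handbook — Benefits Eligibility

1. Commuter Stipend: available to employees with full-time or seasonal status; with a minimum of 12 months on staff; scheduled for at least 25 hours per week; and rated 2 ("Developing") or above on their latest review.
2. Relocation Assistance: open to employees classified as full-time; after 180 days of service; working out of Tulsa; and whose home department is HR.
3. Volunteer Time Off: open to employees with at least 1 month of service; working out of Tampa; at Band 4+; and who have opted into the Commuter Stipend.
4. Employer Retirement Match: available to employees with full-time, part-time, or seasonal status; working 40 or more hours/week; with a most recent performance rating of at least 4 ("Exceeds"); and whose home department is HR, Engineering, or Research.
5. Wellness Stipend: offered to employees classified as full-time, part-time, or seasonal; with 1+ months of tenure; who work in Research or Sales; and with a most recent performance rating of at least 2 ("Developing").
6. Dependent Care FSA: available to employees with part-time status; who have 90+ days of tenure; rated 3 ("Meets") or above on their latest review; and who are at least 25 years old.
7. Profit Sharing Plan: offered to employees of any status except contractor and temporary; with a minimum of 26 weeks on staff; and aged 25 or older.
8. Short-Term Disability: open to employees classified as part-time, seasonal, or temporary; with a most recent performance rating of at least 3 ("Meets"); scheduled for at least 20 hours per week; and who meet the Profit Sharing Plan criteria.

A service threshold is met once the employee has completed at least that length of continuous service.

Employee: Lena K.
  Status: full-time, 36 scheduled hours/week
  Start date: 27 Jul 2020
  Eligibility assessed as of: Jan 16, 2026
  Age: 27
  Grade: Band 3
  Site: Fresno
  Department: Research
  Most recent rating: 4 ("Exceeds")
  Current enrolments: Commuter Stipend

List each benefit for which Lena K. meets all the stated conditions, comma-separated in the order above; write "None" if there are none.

Service from 27 Jul 2020 to Jan 16, 2026: 1999 days.
Commuter Stipend — status full-time ✓; service 1999 days ≥ 12 months (≈360 days) ✓; 36 hrs/wk ≥ 25 ✓; rating 4 ≥ 2 ✓ → eligible.
Relocation Assistance — status full-time ✓; service 1999 days ≥ 180 days ✓; site Fresno ✗ (not Tulsa) → not eligible.
Volunteer Time Off — service 1999 days ≥ 1 month (≈30 days) ✓; site Fresno ✗ (not Tampa) → not eligible.
Employer Retirement Match — status full-time ✓; 36 hrs/wk < 40 ✗ → not eligible.
Wellness Stipend — status full-time ✓; service 1999 days ≥ 1 month (≈30 days) ✓; dept Research ✓; rating 4 ≥ 2 ✓ → eligible.
Dependent Care FSA — status full-time ✗ (requires part-time) → not eligible.
Profit Sharing Plan — status full-time ✓ (not excluded); service 1999 days ≥ 26 weeks (≈182 days) ✓; age 27 ≥ 25 ✓ → eligible.
Short-Term Disability — status full-time ✗ (requires part-time, seasonal, or temporary) → not eligible.

Commuter Stipend, Wellness Stipend, Profit Sharing Plan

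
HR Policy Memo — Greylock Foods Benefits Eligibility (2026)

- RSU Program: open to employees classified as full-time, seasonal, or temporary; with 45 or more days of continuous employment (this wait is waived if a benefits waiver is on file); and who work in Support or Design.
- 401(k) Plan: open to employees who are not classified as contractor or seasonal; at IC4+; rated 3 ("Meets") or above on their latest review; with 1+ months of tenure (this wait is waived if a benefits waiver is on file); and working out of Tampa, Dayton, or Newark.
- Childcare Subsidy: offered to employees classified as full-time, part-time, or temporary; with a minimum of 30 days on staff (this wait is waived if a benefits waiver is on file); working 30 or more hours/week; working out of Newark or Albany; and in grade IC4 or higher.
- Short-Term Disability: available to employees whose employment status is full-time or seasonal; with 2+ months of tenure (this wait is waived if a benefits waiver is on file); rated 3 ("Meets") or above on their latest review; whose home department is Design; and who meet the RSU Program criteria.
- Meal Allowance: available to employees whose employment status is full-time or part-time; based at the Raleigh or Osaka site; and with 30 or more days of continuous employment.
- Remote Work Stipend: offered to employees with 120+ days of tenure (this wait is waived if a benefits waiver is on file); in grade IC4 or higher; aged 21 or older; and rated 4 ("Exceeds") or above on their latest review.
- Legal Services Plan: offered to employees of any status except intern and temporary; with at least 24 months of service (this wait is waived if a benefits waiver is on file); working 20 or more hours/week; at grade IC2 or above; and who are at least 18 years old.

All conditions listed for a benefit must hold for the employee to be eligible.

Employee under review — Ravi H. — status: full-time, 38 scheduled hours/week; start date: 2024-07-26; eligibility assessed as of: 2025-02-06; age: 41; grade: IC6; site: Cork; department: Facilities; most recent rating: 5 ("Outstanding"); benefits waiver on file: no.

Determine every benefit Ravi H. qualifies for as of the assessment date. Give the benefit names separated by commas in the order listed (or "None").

Service from 2024-07-26 to 2025-02-06: 195 days.
RSU Program — status full-time ✓; no waiver, service 195 days ≥ 45 days ✓; dept Facilities ✗ → not eligible.
401(k) Plan — status full-time ✓ (not excluded); grade IC6 ≥ IC4 ✓; rating 5 ≥ 3 ✓; no waiver, service 195 days ≥ 1 month (≈30 days) ✓; site Cork ✗ (not Tampa, Dayton, or Newark) → not eligible.
Childcare Subsidy — status full-time ✓; no waiver, service 195 days ≥ 30 days ✓; 38 hrs/wk ≥ 30 ✓; site Cork ✗ (not Newark or Albany) → not eligible.
Short-Term Disability — status full-time ✓; no waiver, service 195 days ≥ 2 months (≈60 days) ✓; rating 5 ≥ 3 ✓; dept Facilities ✗ → not eligible.
Meal Allowance — status full-time ✓; site Cork ✗ (not Raleigh or Osaka) → not eligible.
Remote Work Stipend — no waiver, service 195 days ≥ 120 days ✓; grade IC6 ≥ IC4 ✓; age 41 ≥ 21 ✓; rating 5 ≥ 4 ✓ → eligible.
Legal Services Plan — status full-time ✓ (not excluded); no waiver, service 195 days < 24 months (≈720 days) ✗ → not eligible.

Remote Work Stipend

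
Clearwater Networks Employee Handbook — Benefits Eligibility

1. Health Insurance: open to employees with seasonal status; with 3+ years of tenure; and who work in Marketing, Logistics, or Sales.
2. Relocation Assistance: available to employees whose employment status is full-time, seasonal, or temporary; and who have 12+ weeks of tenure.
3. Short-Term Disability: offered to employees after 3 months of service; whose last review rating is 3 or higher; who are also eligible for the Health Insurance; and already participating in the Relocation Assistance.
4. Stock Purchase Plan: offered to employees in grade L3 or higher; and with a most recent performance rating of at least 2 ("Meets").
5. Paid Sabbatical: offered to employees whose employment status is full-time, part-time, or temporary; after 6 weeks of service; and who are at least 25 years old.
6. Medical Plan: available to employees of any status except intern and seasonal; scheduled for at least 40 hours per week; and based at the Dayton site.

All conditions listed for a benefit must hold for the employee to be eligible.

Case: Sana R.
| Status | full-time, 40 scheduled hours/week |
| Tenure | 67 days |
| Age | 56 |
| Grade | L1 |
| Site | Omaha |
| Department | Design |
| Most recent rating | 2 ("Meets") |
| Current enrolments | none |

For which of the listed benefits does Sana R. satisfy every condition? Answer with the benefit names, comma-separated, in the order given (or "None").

Health Insurance — status full-time ✗ (requires seasonal) → not eligible.
Relocation Assistance — status full-time ✓; service 67 days < 12 weeks (≈84 days) ✗ → not eligible.
Short-Term Disability — service 67 days < 3 months (≈90 days) ✗ → not eligible.
Stock Purchase Plan — grade L1 < L3 ✗ → not eligible.
Paid Sabbatical — status full-time ✓; service 67 days ≥ 6 weeks (≈42 days) ✓; age 56 ≥ 25 ✓ → eligible.
Medical Plan — status full-time ✓ (not excluded); 40 hrs/wk ≥ 40 ✓; site Omaha ✗ (not Dayton) → not eligible.

Paid Sabbatical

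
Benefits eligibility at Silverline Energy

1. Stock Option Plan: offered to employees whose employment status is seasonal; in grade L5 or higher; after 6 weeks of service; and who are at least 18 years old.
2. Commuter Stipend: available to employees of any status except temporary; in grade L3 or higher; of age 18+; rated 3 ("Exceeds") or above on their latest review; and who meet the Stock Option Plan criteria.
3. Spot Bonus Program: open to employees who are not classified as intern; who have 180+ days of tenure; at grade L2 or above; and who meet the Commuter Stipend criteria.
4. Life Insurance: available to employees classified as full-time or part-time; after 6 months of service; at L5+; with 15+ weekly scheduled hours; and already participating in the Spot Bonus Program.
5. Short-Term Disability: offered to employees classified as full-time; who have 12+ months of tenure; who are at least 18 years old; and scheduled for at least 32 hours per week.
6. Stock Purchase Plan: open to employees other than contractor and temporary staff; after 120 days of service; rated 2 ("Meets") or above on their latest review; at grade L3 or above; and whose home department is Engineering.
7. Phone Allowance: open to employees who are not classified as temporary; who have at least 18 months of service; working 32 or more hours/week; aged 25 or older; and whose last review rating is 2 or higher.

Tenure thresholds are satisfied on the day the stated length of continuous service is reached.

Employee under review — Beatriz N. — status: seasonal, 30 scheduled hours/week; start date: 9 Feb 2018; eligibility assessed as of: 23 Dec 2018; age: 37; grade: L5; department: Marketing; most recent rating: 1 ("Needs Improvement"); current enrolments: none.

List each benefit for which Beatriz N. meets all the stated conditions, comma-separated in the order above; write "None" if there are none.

Stock Option Plan

Service from 9 Feb 2018 to 23 Dec 2018: 317 days.
Stock Option Plan — status seasonal ✓; grade L5 ≥ L5 ✓; service 317 days ≥ 6 weeks (≈42 days) ✓; age 37 ≥ 18 ✓ → eligible.
Commuter Stipend — status seasonal ✓ (not excluded); grade L5 ≥ L3 ✓; age 37 ≥ 18 ✓; rating 1 < 3 ✗ → not eligible.
Spot Bonus Program — status seasonal ✓ (not excluded); service 317 days ≥ 180 days ✓; grade L5 ≥ L2 ✓; not eligible for Commuter Stipend ✗ → not eligible.
Life Insurance — status seasonal ✗ (requires full-time or part-time) → not eligible.
Short-Term Disability — status seasonal ✗ (requires full-time) → not eligible.
Stock Purchase Plan — status seasonal ✓ (not excluded); service 317 days ≥ 120 days ✓; rating 1 < 2 ✗ → not eligible.
Phone Allowance — status seasonal ✓ (not excluded); service 317 days < 18 months (≈540 days) ✗ → not eligible.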